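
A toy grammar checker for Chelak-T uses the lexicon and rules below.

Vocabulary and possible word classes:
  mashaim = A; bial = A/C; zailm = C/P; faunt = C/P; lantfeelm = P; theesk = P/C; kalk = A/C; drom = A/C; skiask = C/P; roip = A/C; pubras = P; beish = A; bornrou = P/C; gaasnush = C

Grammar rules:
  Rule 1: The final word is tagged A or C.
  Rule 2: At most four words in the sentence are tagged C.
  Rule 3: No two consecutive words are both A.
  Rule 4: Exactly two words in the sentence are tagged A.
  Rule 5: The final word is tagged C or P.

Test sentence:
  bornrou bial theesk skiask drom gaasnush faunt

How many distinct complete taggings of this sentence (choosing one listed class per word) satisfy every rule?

Candidates per position — 1:bornrou {P,C}; 2:bial {A,C}; 3:theesk {P,C}; 4:skiask {C,P}; 5:drom {A,C}; 6:gaasnush {C}; 7:faunt {C,P}.
There are 64 candidate sequences in total.
Checking each against the rules leaves 7 sequences.
Count = 7.

7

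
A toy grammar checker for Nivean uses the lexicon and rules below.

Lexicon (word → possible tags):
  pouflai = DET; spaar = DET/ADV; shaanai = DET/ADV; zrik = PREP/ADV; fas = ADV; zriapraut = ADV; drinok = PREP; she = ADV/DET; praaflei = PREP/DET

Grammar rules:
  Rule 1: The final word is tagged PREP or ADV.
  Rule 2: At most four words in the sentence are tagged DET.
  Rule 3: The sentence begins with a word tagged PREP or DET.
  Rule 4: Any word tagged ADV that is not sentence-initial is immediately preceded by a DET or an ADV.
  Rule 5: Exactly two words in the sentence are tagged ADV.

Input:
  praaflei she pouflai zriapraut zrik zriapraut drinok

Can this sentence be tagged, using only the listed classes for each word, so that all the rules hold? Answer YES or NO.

Candidates per position — 1:praaflei {PREP,DET}; 2:she {ADV,DET}; 3:pouflai {DET}; 4:zriapraut {ADV}; 5:zrik {PREP,ADV}; 6:zriapraut {ADV}; 7:drinok {PREP}.
Every candidate sequence violates at least one rule; no consistent tagging exists.

NO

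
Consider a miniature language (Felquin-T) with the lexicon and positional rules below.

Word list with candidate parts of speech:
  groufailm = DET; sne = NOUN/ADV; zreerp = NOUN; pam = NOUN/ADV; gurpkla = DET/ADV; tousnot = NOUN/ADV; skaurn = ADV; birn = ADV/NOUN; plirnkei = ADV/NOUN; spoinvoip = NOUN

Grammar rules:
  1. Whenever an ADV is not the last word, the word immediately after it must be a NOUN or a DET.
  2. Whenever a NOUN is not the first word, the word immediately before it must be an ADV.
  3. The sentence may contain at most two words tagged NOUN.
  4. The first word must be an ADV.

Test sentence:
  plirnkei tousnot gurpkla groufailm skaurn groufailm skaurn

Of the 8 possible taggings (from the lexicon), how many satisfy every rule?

2

Candidates per position — 1:plirnkei {ADV,NOUN}; 2:tousnot {NOUN,ADV}; 3:gurpkla {DET,ADV}; 4:groufailm {DET}; 5:skaurn {ADV}; 6:groufailm {DET}; 7:skaurn {ADV}.
There are 8 candidate sequences in total.
The sequences that satisfy every rule: ADV NOUN DET DET ADV DET ADV; ADV NOUN ADV DET ADV DET ADV.
Count = 2.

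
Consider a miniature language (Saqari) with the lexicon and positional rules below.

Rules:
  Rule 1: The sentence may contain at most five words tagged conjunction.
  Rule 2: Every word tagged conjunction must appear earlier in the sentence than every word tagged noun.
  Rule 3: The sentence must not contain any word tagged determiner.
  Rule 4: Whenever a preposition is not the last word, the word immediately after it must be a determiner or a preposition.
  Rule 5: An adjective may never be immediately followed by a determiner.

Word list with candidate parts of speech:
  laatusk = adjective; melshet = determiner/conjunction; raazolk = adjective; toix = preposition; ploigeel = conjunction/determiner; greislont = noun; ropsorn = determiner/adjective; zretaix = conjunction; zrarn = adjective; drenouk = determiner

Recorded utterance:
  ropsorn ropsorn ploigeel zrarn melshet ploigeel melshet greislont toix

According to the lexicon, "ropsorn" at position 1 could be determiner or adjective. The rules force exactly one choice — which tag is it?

Candidates per position — 1:ropsorn {determiner,adjective}; 2:ropsorn {determiner,adjective}; 3:ploigeel {conjunction,determiner}; 4:zrarn {adjective}; 5:melshet {determiner,conjunction}; 6:ploigeel {conjunction,determiner}; 7:melshet {determiner,conjunction}; 8:greislont {noun}; 9:toix {preposition}.
If word 1 were determiner, no tagging could satisfy rule 3; so word 1 is adjective.
If word 2 were determiner, no tagging could satisfy rule 3; so word 2 is adjective.
If word 3 were determiner, no tagging could satisfy rule 3; so word 3 is conjunction.
If word 5 were determiner, no tagging could satisfy rule 3; so word 5 is conjunction.
If word 6 were determiner, no tagging could satisfy rule 3; so word 6 is conjunction.
If word 7 were determiner, no tagging could satisfy rule 3; so word 7 is conjunction.
So the tagging must be: adjective adjective conjunction adjective conjunction conjunction conjunction noun preposition.
Check: rule 1 satisfied; rule 2 satisfied; rule 3 satisfied; rule 4 satisfied; rule 5 satisfied.

adjective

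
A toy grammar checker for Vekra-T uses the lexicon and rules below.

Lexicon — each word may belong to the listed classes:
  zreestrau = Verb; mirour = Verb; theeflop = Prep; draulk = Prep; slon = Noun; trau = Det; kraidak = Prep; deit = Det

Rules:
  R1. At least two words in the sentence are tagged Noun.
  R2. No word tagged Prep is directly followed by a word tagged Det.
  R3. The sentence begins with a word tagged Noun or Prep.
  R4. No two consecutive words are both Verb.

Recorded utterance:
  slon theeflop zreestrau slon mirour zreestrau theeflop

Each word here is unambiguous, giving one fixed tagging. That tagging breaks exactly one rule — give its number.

Fixed tagging: Noun Prep Verb Noun Verb Verb Prep.
Checking each rule: R1 ✓, R2 ✓, R3 ✓, R4 ✗.
Only rule 4 fails.

4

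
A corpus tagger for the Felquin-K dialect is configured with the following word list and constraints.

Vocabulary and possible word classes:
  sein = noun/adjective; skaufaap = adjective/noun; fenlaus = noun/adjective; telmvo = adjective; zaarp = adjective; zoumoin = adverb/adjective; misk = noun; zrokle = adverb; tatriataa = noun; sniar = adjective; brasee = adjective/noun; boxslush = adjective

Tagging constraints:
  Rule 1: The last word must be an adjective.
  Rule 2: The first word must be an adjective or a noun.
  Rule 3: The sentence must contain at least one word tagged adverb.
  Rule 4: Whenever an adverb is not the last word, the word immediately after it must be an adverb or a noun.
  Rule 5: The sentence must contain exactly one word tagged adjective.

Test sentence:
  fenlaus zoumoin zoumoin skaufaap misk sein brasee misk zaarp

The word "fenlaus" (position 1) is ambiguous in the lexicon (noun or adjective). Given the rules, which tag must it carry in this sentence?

Candidates per position — 1:fenlaus {noun,adjective}; 2:zoumoin {adverb,adjective}; 3:zoumoin {adverb,adjective}; 4:skaufaap {adjective,noun}; 5:misk {noun}; 6:sein {noun,adjective}; 7:brasee {adjective,noun}; 8:misk {noun}; 9:zaarp {adjective}.
Word 1 cannot be adjective — rule 5 would then fail for every completion. It is noun.
Word 2 cannot be adjective — rule 5 would then fail for every completion. It is adverb.
Word 3 cannot be adjective — rule 4 would then fail for every completion. It is adverb.
Word 4 cannot be adjective — rule 4 would then fail for every completion. It is noun.
Word 6 cannot be adjective — rule 5 would then fail for every completion. It is noun.
Word 7 cannot be adjective — rule 5 would then fail for every completion. It is noun.
That leaves exactly one tagging: noun adverb adverb noun noun noun noun noun adjective.
Check: rule 1 ok; rule 2 ok; rule 3 ok; rule 4 ok; rule 5 ok.

noun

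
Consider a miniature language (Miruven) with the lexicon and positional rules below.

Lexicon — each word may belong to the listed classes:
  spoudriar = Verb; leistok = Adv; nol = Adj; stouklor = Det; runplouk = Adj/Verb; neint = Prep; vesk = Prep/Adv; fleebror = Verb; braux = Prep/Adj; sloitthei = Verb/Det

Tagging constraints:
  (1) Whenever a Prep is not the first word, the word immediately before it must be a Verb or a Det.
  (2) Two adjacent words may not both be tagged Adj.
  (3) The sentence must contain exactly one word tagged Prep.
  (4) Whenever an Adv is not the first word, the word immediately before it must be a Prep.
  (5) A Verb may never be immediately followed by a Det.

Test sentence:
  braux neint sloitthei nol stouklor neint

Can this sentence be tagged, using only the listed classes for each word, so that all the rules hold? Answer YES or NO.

NO

Candidates per position — 1:braux {Prep,Adj}; 2:neint {Prep}; 3:sloitthei {Verb,Det}; 4:nol {Adj}; 5:stouklor {Det}; 6:neint {Prep}.
Rule 1 cannot be satisfied by any choice of tags from the lexicon.
So there is no consistent tagging.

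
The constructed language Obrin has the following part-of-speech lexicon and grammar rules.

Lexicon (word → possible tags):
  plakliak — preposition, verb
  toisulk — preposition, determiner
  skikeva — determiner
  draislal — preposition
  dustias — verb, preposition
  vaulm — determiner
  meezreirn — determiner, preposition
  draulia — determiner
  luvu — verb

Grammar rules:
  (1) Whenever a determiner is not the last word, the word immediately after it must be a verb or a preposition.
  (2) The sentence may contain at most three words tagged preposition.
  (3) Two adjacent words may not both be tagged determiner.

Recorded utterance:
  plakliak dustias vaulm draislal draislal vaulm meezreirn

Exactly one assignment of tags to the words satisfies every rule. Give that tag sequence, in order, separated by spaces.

verb verb determiner preposition preposition determiner preposition

Candidates per position — 1:plakliak {preposition,verb}; 2:dustias {verb,preposition}; 3:vaulm {determiner}; 4:draislal {preposition}; 5:draislal {preposition}; 6:vaulm {determiner}; 7:meezreirn {determiner,preposition}.
Position 7: tagging it determiner would leave rule 1 unsatisfiable, so it must be preposition.
Position 1: tagging it preposition would leave rule 2 unsatisfiable, so it must be verb.
Position 2: tagging it preposition would leave rule 2 unsatisfiable, so it must be verb.
The unique satisfying tagging is: verb verb determiner preposition preposition determiner preposition.
Checking: rule 1 holds; rule 2 holds; rule 3 holds.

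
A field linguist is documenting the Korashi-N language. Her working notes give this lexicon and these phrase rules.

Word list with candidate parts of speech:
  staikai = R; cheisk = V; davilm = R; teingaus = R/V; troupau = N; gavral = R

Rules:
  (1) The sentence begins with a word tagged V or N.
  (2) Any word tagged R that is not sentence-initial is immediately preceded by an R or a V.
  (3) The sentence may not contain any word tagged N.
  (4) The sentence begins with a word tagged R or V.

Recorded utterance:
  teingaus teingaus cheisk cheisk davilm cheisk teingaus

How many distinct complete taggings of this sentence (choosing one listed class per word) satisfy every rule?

4

Candidates per position — 1:teingaus {R,V}; 2:teingaus {R,V}; 3:cheisk {V}; 4:cheisk {V}; 5:davilm {R}; 6:cheisk {V}; 7:teingaus {R,V}.
There are 8 candidate sequences in total.
The sequences that satisfy every rule: V R V V R V R; V R V V R V V; V V V V R V R; V V V V R V V.
Count = 4.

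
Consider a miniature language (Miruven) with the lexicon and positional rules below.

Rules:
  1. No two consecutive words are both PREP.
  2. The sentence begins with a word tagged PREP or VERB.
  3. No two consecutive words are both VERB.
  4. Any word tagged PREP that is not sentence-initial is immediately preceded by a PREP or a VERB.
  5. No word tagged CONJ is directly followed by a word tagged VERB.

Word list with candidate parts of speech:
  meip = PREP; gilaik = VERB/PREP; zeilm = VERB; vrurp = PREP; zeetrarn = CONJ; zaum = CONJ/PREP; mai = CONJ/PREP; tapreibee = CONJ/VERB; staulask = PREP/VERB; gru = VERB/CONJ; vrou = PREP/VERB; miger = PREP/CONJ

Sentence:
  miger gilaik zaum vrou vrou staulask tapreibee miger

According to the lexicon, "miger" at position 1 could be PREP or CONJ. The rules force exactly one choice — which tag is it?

Candidates per position — 1:miger {PREP,CONJ}; 2:gilaik {VERB,PREP}; 3:zaum {CONJ,PREP}; 4:vrou {PREP,VERB}; 5:vrou {PREP,VERB}; 6:staulask {PREP,VERB}; 7:tapreibee {CONJ,VERB}; 8:miger {PREP,CONJ}.
Position 1: tagging it CONJ would leave rule 2 unsatisfiable, so it must be PREP.
Position 2: tagging it PREP would leave rule 1 unsatisfiable, so it must be VERB.
The remaining ambiguous positions (3, 4, 5, 6, 7, 8) are resolved jointly — only one combination satisfies every rule.
The only consistent sequence is: PREP VERB PREP VERB PREP VERB CONJ CONJ.
Verifying each rule — rule 1 ✓; rule 2 ✓; rule 3 ✓; rule 4 ✓; rule 5 ✓.

PREP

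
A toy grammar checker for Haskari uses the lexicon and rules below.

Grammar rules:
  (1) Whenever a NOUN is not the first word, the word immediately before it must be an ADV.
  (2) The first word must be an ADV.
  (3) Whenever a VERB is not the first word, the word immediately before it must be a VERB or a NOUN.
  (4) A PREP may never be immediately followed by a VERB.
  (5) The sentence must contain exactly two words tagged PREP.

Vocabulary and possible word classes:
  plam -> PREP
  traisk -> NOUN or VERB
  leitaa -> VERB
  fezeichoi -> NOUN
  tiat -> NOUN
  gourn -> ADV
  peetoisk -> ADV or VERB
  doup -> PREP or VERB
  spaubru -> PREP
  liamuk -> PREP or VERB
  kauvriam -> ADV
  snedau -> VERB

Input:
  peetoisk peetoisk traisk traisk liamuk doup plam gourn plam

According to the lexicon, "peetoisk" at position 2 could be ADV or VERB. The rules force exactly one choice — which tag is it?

Candidates per position — 1:peetoisk {ADV,VERB}; 2:peetoisk {ADV,VERB}; 3:traisk {NOUN,VERB}; 4:traisk {NOUN,VERB}; 5:liamuk {PREP,VERB}; 6:doup {PREP,VERB}; 7:plam {PREP}; 8:gourn {ADV}; 9:plam {PREP}.
Word 1 cannot be VERB — rule 2 would then fail for every completion. It is ADV.
Word 2 cannot be VERB — rule 3 would then fail for every completion. It is ADV.
Word 3 cannot be VERB — rule 3 would then fail for every completion. It is NOUN.
Word 4 cannot be NOUN — rule 1 would then fail for every completion. It is VERB.
Word 5 cannot be PREP — rule 5 would then fail for every completion. It is VERB.
Word 6 cannot be PREP — rule 5 would then fail for every completion. It is VERB.
That leaves exactly one tagging: ADV ADV NOUN VERB VERB VERB PREP ADV PREP.
Checking: rule 1 satisfied; rule 2 satisfied; rule 3 satisfied; rule 4 satisfied; rule 5 satisfied.

ADV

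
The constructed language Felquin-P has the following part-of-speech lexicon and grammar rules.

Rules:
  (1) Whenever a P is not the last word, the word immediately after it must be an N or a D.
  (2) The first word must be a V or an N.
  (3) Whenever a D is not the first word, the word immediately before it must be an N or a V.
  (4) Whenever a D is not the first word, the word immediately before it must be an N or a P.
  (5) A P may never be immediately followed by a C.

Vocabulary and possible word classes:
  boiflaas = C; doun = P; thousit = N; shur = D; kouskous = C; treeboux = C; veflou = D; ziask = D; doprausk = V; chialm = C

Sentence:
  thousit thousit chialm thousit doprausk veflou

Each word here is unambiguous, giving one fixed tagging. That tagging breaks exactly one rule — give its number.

4

Fixed tagging: N N C N V D.
Rule check: R1 ✓, R2 ✓, R3 ✓, R4 ✗, R5 ✓.
Only rule 4 fails.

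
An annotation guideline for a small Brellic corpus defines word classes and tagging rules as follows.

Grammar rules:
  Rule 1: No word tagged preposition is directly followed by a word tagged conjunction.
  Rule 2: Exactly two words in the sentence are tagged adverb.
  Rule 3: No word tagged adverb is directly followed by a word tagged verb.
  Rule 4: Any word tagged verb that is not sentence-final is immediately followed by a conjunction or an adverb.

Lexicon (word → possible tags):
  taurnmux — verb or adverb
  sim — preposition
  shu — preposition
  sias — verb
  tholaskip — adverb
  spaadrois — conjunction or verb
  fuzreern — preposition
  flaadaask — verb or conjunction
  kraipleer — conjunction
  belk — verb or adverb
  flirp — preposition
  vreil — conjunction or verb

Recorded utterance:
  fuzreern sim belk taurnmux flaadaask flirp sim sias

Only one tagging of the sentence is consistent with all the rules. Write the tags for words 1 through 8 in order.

Candidates per position — 1:fuzreern {preposition}; 2:sim {preposition}; 3:belk {verb,adverb}; 4:taurnmux {verb,adverb}; 5:flaadaask {verb,conjunction}; 6:flirp {preposition}; 7:sim {preposition}; 8:sias {verb}.
At position 3, choosing verb makes rule 2 impossible to satisfy; hence adverb.
At position 4, choosing verb makes rule 2 impossible to satisfy; hence adverb.
At position 5, choosing verb makes rule 3 impossible to satisfy; hence conjunction.
That leaves exactly one tagging: preposition preposition adverb adverb conjunction preposition preposition verb.
Verifying each rule — rule 1 ✓; rule 2 ✓; rule 3 ✓; rule 4 ✓.

preposition preposition adverb adverb conjunction preposition preposition verb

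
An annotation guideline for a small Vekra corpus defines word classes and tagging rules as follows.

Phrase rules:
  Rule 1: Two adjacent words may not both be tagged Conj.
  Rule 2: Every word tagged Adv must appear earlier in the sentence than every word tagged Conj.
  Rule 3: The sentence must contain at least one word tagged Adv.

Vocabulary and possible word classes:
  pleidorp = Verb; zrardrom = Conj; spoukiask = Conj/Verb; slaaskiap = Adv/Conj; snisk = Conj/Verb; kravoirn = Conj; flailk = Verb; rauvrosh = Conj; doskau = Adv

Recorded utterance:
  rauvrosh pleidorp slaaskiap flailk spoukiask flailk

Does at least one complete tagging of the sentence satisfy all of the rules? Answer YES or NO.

Candidates per position — 1:rauvrosh {Conj}; 2:pleidorp {Verb}; 3:slaaskiap {Adv,Conj}; 4:flailk {Verb}; 5:spoukiask {Conj,Verb}; 6:flailk {Verb}.
Every candidate sequence violates at least one rule; no consistent tagging exists.

NO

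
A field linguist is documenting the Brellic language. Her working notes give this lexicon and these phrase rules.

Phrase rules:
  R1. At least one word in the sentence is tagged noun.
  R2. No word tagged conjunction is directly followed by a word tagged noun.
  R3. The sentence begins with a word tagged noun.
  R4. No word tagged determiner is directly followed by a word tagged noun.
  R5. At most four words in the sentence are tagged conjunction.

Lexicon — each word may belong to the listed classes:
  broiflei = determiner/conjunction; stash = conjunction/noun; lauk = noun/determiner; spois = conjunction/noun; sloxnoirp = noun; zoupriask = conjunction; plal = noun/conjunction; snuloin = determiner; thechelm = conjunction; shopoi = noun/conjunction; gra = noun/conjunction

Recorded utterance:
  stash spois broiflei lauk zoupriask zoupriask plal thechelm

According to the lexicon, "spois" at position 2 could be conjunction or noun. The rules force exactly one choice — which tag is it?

Candidates per position — 1:stash {conjunction,noun}; 2:spois {conjunction,noun}; 3:broiflei {determiner,conjunction}; 4:lauk {noun,determiner}; 5:zoupriask {conjunction}; 6:zoupriask {conjunction}; 7:plal {noun,conjunction}; 8:thechelm {conjunction}.
Position 1: conjunction is ruled out by rule 3; that leaves noun.
Position 7: noun is ruled out by rule 2; that leaves conjunction.
Position 2: conjunction is ruled out by rule 5; that leaves noun.
Position 3: conjunction is ruled out by rule 5; that leaves determiner.
Position 4: noun is ruled out by rule 4; that leaves determiner.
The only consistent sequence is: noun noun determiner determiner conjunction conjunction conjunction conjunction.
Check: rule 1 ✓; rule 2 ✓; rule 3 ✓; rule 4 ✓; rule 5 ✓.

noun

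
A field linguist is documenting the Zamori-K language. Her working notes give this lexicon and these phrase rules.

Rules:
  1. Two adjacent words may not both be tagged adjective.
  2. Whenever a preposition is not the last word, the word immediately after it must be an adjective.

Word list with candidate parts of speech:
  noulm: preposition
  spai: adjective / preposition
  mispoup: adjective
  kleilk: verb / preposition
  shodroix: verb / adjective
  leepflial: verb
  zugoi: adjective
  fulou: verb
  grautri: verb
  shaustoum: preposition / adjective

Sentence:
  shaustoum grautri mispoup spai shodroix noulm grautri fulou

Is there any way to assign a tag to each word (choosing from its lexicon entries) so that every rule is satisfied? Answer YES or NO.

Candidates per position — 1:shaustoum {preposition,adjective}; 2:grautri {verb}; 3:mispoup {adjective}; 4:spai {adjective,preposition}; 5:shodroix {verb,adjective}; 6:noulm {preposition}; 7:grautri {verb}; 8:fulou {verb}.
Rule 2 cannot be satisfied by any choice of tags from the lexicon.
So there is no consistent tagging.

NO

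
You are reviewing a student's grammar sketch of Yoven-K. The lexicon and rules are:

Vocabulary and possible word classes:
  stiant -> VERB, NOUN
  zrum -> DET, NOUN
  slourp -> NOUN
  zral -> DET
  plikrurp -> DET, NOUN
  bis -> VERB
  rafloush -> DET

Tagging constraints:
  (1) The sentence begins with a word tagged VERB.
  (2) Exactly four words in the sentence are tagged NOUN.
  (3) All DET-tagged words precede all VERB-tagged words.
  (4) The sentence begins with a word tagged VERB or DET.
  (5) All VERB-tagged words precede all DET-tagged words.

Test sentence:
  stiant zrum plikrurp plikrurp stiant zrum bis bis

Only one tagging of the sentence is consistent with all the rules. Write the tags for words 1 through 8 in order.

VERB NOUN NOUN NOUN VERB NOUN VERB VERB

Candidates per position — 1:stiant {VERB,NOUN}; 2:zrum {DET,NOUN}; 3:plikrurp {DET,NOUN}; 4:plikrurp {DET,NOUN}; 5:stiant {VERB,NOUN}; 6:zrum {DET,NOUN}; 7:bis {VERB}; 8:bis {VERB}.
If word 1 were NOUN, no tagging could satisfy rule 1; so word 1 is VERB.
If word 2 were DET, no tagging could satisfy rule 3; so word 2 is NOUN.
If word 3 were DET, no tagging could satisfy rule 3; so word 3 is NOUN.
If word 4 were DET, no tagging could satisfy rule 3; so word 4 is NOUN.
If word 6 were DET, no tagging could satisfy rule 3; so word 6 is NOUN.
If word 5 were NOUN, no tagging could satisfy rule 2; so word 5 is VERB.
The only consistent sequence is: VERB NOUN NOUN NOUN VERB NOUN VERB VERB.
Check: rule 1 satisfied; rule 2 satisfied; rule 3 satisfied; rule 4 satisfied; rule 5 satisfied.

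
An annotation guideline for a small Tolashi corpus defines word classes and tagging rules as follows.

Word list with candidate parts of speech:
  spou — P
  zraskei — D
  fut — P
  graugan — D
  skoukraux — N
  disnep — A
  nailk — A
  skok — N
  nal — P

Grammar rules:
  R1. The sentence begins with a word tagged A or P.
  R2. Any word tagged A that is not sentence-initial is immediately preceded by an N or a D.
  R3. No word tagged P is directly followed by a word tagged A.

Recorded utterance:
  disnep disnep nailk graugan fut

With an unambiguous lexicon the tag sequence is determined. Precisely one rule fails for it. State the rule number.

Fixed tagging: A A A D P.
Checking each rule: R1 ✓, R2 ✗, R3 ✓.
Only rule 2 fails.

2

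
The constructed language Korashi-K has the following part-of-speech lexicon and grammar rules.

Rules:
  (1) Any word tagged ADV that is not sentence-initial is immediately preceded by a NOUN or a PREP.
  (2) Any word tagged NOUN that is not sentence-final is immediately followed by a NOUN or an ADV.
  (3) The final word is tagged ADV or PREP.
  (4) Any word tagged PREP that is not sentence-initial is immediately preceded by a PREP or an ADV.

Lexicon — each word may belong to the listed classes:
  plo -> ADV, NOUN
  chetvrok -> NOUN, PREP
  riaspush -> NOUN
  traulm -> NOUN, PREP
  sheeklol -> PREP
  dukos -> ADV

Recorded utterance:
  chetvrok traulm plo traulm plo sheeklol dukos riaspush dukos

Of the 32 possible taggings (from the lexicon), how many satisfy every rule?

9

Candidates per position — 1:chetvrok {NOUN,PREP}; 2:traulm {NOUN,PREP}; 3:plo {ADV,NOUN}; 4:traulm {NOUN,PREP}; 5:plo {ADV,NOUN}; 6:sheeklol {PREP}; 7:dukos {ADV}; 8:riaspush {NOUN}; 9:dukos {ADV}.
There are 32 candidate sequences in total.
Checking each against the rules leaves 9 sequences.
Count = 9.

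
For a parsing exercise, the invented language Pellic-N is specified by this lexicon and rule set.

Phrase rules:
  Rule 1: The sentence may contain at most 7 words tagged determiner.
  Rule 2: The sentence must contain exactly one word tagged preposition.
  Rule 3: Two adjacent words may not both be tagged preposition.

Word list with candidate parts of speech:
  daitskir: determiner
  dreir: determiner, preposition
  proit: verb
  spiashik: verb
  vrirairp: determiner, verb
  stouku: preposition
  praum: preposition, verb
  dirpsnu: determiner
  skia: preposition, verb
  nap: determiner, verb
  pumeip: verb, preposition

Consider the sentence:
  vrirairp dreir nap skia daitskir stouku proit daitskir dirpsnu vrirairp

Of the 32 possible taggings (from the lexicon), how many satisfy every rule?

8

Candidates per position — 1:vrirairp {determiner,verb}; 2:dreir {determiner,preposition}; 3:nap {determiner,verb}; 4:skia {preposition,verb}; 5:daitskir {determiner}; 6:stouku {preposition}; 7:proit {verb}; 8:daitskir {determiner}; 9:dirpsnu {determiner}; 10:vrirairp {determiner,verb}.
There are 32 candidate sequences in total.
Checking each against the rules leaves 8 sequences.
Count = 8.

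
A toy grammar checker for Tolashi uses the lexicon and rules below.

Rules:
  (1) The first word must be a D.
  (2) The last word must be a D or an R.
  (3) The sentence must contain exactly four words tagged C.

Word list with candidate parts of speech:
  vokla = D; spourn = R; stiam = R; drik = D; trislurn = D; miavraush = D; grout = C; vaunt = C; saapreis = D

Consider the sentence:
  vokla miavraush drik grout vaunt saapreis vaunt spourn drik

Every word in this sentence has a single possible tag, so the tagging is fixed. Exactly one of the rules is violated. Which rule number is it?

3

Fixed tagging: D D D C C D C R D.
Rule check: R1 ✓, R2 ✓, R3 ✗.
Only rule 3 fails.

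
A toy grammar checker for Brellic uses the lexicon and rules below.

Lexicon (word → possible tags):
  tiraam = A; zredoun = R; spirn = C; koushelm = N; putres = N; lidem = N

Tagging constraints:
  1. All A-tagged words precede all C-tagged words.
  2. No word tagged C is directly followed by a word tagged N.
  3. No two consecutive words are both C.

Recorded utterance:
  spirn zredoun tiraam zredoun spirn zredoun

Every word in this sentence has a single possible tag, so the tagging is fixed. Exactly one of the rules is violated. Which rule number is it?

1

Fixed tagging: C R A R C R.
Checking each rule: R1 fail, R2 pass, R3 pass.
Only rule 1 fails.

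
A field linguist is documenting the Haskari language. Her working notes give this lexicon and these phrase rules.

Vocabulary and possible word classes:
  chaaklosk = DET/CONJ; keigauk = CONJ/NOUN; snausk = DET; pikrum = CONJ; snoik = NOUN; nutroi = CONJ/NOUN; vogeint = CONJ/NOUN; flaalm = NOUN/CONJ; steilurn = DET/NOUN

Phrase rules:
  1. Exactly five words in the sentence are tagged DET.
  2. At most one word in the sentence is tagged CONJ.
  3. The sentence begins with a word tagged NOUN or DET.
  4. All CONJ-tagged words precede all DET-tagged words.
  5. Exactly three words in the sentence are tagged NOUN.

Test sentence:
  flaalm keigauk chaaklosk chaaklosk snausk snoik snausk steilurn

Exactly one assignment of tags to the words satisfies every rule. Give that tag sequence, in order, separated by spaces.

NOUN NOUN DET DET DET NOUN DET DET

Candidates per position — 1:flaalm {NOUN,CONJ}; 2:keigauk {CONJ,NOUN}; 3:chaaklosk {DET,CONJ}; 4:chaaklosk {DET,CONJ}; 5:snausk {DET}; 6:snoik {NOUN}; 7:snausk {DET}; 8:steilurn {DET,NOUN}.
Word 1 cannot be CONJ — rule 3 would then fail for every completion. It is NOUN.
Word 3 cannot be CONJ — rule 1 would then fail for every completion. It is DET.
Word 4 cannot be CONJ — rule 1 would then fail for every completion. It is DET.
Word 8 cannot be NOUN — rule 1 would then fail for every completion. It is DET.
Word 2 cannot be CONJ — rule 5 would then fail for every completion. It is NOUN.
That leaves exactly one tagging: NOUN NOUN DET DET DET NOUN DET DET.
Verifying each rule — rule 1 satisfied; rule 2 satisfied; rule 3 satisfied; rule 4 satisfied; rule 5 satisfied.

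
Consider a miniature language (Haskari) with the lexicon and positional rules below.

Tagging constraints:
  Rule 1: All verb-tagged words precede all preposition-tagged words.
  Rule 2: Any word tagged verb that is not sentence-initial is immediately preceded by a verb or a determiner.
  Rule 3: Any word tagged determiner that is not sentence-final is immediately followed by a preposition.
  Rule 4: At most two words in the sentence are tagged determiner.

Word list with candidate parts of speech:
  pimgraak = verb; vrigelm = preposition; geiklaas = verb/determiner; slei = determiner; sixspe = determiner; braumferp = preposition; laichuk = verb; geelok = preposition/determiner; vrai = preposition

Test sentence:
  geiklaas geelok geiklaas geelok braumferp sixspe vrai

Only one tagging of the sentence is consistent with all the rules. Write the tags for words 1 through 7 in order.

verb preposition determiner preposition preposition determiner preposition

Candidates per position — 1:geiklaas {verb,determiner}; 2:geelok {preposition,determiner}; 3:geiklaas {verb,determiner}; 4:geelok {preposition,determiner}; 5:braumferp {preposition}; 6:sixspe {determiner}; 7:vrai {preposition}.
Position 2: determiner is ruled out by rule 3; that leaves preposition.
Position 3: verb is ruled out by rule 1; that leaves determiner.
Position 4: determiner is ruled out by rule 3; that leaves preposition.
Position 1: determiner is ruled out by rule 4; that leaves verb.
So the tagging must be: verb preposition determiner preposition preposition determiner preposition.
Rule-by-rule: rule 1 ✓; rule 2 ✓; rule 3 ✓; rule 4 ✓.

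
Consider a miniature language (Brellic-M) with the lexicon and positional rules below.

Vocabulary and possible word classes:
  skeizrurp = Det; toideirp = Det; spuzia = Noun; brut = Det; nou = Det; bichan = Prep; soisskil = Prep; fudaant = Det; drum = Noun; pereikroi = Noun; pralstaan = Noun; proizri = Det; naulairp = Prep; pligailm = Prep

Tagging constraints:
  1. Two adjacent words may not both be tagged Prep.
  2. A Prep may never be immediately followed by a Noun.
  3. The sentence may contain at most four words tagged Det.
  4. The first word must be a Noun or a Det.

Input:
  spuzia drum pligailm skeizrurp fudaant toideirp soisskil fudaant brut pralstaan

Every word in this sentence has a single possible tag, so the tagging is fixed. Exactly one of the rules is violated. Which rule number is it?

Fixed tagging: Noun Noun Prep Det Det Det Prep Det Det Noun.
Rule check: R1 ok, R2 ok, R3 fails, R4 ok.
Only rule 3 fails.

3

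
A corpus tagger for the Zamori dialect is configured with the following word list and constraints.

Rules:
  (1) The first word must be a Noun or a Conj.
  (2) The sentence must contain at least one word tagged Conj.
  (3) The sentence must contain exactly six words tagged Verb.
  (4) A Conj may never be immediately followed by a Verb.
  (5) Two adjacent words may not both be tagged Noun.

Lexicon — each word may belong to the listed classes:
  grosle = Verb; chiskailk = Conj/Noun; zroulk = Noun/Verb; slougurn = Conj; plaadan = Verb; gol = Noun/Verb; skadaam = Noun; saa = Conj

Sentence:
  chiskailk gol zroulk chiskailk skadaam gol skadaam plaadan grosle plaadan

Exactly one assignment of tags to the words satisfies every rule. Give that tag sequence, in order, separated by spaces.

Candidates per position — 1:chiskailk {Conj,Noun}; 2:gol {Noun,Verb}; 3:zroulk {Noun,Verb}; 4:chiskailk {Conj,Noun}; 5:skadaam {Noun}; 6:gol {Noun,Verb}; 7:skadaam {Noun}; 8:plaadan {Verb}; 9:grosle {Verb}; 10:plaadan {Verb}.
Word 2 cannot be Noun — rule 3 would then fail for every completion. It is Verb.
Word 3 cannot be Noun — rule 3 would then fail for every completion. It is Verb.
Word 4 cannot be Noun — rule 5 would then fail for every completion. It is Conj.
Word 6 cannot be Noun — rule 3 would then fail for every completion. It is Verb.
Word 1 cannot be Conj — rule 4 would then fail for every completion. It is Noun.
The only consistent sequence is: Noun Verb Verb Conj Noun Verb Noun Verb Verb Verb.
Check: rule 1 ok; rule 2 ok; rule 3 ok; rule 4 ok; rule 5 ok.

Noun Verb Verb Conj Noun Verb Noun Verb Verb Verb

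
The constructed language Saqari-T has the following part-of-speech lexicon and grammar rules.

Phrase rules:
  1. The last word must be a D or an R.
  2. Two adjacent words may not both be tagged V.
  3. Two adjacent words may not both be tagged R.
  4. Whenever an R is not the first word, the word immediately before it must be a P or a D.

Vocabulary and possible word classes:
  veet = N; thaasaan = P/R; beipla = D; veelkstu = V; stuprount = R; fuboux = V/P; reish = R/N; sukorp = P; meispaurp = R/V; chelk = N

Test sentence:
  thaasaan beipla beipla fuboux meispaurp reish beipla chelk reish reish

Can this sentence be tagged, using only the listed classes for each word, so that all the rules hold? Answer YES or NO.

NO

Candidates per position — 1:thaasaan {P,R}; 2:beipla {D}; 3:beipla {D}; 4:fuboux {V,P}; 5:meispaurp {R,V}; 6:reish {R,N}; 7:beipla {D}; 8:chelk {N}; 9:reish {R,N}; 10:reish {R,N}.
Every candidate sequence violates at least one rule; no consistent tagging exists.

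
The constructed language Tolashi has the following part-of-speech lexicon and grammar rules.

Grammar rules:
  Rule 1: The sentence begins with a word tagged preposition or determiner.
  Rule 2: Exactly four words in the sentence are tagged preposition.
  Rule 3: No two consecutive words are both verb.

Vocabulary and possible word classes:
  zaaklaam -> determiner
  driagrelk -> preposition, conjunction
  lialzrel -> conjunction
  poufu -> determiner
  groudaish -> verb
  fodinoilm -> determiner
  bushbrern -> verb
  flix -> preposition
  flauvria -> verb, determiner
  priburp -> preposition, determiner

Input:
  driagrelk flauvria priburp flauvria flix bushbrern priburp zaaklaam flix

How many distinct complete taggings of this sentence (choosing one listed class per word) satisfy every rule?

8

Candidates per position — 1:driagrelk {preposition,conjunction}; 2:flauvria {verb,determiner}; 3:priburp {preposition,determiner}; 4:flauvria {verb,determiner}; 5:flix {preposition}; 6:bushbrern {verb}; 7:priburp {preposition,determiner}; 8:zaaklaam {determiner}; 9:flix {preposition}.
There are 32 candidate sequences in total.
Checking each against the rules leaves 8 sequences.
Count = 8.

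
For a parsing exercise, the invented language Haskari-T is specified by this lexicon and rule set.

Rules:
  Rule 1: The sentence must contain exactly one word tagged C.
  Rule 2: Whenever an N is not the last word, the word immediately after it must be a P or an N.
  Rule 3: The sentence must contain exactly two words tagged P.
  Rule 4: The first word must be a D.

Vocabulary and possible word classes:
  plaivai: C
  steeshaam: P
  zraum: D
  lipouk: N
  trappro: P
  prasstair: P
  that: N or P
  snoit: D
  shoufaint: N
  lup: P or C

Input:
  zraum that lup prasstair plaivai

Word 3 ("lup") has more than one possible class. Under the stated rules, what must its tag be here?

Candidates per position — 1:zraum {D}; 2:that {N,P}; 3:lup {P,C}; 4:prasstair {P}; 5:plaivai {C}.
If word 3 were C, no tagging could satisfy rule 1; so word 3 is P.
If word 2 were P, no tagging could satisfy rule 3; so word 2 is N.
That leaves exactly one tagging: D N P P C.
Rule-by-rule: rule 1 satisfied; rule 2 satisfied; rule 3 satisfied; rule 4 satisfied.

P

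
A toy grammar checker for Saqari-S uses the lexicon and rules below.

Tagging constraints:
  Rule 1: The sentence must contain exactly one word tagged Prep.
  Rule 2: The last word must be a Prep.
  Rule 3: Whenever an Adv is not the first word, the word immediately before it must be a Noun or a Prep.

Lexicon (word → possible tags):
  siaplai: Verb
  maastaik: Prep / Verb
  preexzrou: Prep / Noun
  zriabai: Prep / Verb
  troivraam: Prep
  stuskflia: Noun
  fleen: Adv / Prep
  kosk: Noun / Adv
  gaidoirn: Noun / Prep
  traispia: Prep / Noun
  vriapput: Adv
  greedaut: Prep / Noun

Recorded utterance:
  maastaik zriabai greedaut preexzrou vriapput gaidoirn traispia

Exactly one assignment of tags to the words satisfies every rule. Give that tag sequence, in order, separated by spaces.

Candidates per position — 1:maastaik {Prep,Verb}; 2:zriabai {Prep,Verb}; 3:greedaut {Prep,Noun}; 4:preexzrou {Prep,Noun}; 5:vriapput {Adv}; 6:gaidoirn {Noun,Prep}; 7:traispia {Prep,Noun}.
Position 7: tagging it Noun would leave rule 2 unsatisfiable, so it must be Prep.
Position 1: tagging it Prep would leave rule 1 unsatisfiable, so it must be Verb.
Position 2: tagging it Prep would leave rule 1 unsatisfiable, so it must be Verb.
Position 3: tagging it Prep would leave rule 1 unsatisfiable, so it must be Noun.
Position 4: tagging it Prep would leave rule 1 unsatisfiable, so it must be Noun.
Position 6: tagging it Prep would leave rule 1 unsatisfiable, so it must be Noun.
The unique satisfying tagging is: Verb Verb Noun Noun Adv Noun Prep.
Checking: rule 1 satisfied; rule 2 satisfied; rule 3 satisfied.

Verb Verb Noun Noun Adv Noun Prep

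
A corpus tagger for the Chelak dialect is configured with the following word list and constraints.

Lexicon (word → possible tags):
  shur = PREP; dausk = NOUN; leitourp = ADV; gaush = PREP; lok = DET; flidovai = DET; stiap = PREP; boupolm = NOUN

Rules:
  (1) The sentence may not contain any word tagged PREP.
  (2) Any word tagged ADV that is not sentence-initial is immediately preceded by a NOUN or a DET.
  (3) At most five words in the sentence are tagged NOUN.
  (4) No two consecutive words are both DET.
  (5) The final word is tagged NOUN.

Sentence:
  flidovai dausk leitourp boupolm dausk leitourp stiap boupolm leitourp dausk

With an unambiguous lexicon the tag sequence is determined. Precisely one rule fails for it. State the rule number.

1

Fixed tagging: DET NOUN ADV NOUN NOUN ADV PREP NOUN ADV NOUN.
Checking each rule: R1 ✗, R2 ✓, R3 ✓, R4 ✓, R5 ✓.
Only rule 1 fails.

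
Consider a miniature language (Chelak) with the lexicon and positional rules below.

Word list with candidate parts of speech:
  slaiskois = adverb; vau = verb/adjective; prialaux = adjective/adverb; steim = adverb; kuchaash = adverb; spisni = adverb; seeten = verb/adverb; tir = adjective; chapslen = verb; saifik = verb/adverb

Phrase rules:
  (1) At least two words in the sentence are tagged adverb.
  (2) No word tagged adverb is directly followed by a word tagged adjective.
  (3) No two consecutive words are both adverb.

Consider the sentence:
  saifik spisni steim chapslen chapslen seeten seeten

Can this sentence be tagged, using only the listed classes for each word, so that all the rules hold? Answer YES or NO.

Candidates per position — 1:saifik {verb,adverb}; 2:spisni {adverb}; 3:steim {adverb}; 4:chapslen {verb}; 5:chapslen {verb}; 6:seeten {verb,adverb}; 7:seeten {verb,adverb}.
Rule 3 cannot be satisfied by any choice of tags from the lexicon.
So there is no consistent tagging.

NO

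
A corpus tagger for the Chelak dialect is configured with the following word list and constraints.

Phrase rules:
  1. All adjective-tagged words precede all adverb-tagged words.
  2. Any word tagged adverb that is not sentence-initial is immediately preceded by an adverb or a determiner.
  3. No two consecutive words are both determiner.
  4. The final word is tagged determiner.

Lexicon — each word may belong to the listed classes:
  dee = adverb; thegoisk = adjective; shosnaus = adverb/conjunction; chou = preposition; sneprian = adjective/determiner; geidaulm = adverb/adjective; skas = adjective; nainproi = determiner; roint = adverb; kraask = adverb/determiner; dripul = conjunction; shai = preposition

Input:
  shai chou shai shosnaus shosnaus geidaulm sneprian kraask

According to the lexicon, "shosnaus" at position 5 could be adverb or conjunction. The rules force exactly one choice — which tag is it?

Candidates per position — 1:shai {preposition}; 2:chou {preposition}; 3:shai {preposition}; 4:shosnaus {adverb,conjunction}; 5:shosnaus {adverb,conjunction}; 6:geidaulm {adverb,adjective}; 7:sneprian {adjective,determiner}; 8:kraask {adverb,determiner}.
At position 4, choosing adverb makes rule 2 impossible to satisfy; hence conjunction.
At position 5, choosing adverb makes rule 2 impossible to satisfy; hence conjunction.
At position 6, choosing adverb makes rule 2 impossible to satisfy; hence adjective.
At position 8, choosing adverb makes rule 4 impossible to satisfy; hence determiner.
At position 7, choosing determiner makes rule 3 impossible to satisfy; hence adjective.
The only consistent sequence is: preposition preposition preposition conjunction conjunction adjective adjective determiner.
Check: rule 1 holds; rule 2 holds; rule 3 holds; rule 4 holds.

conjunction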